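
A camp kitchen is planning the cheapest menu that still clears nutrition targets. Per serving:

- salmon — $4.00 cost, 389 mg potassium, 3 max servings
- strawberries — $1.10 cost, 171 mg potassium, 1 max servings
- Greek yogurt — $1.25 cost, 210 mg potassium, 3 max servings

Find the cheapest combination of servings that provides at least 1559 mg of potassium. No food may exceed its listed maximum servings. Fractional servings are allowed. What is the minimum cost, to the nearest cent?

Cost per mg of potassium: Greek yogurt $0.0060, strawberries $0.0064, salmon $0.0103.
Take 3 servings of Greek yogurt: +630.0 mg potassium for $3.75 (total $3.75, still need 929.0 mg).
Take 1 serving of strawberries: +171.0 mg potassium for $1.10 (total $4.85, still need 758.0 mg).
Take 1.949 servings of salmon: +758.0 mg potassium for $7.79 (total $12.64, still need 0.0 mg).
Filling from the cheapest source first is optimal under one linear minimum: $12.64.

$12.64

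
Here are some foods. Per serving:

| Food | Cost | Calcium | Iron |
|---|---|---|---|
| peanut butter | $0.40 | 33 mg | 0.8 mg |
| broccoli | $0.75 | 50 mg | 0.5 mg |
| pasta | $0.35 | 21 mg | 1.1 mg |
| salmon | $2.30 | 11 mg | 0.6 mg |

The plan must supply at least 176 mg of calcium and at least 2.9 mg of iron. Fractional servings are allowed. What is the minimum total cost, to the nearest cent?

With two linear requirements the optimum uses one or two foods; enumerate the corners.
peanut butter only: max(176/33, 2.9/0.8) = 5.333 servings → $2.13.
broccoli only: max(176/50, 2.9/0.5) = 5.8 servings → $4.35.
pasta only: max(176/21, 2.9/1.1) = 8.381 servings → $2.93.
salmon only: max(176/11, 2.9/0.6) = 16 servings → $36.80.
peanut butter + broccoli with both tight: 2.426 servings and 1.919 servings → $2.41.
peanut butter + pasta: the both-tight solution has a negative serving — not a feasible corner.
peanut butter + salmon with both targets exact would need a negative amount; discard.
broccoli + pasta with both tight: 2.982 servings and 1.281 servings → $2.68.
broccoli + salmon with both tight: 3.008 servings and 2.327 servings → $7.61.
pasta + salmon: the both-tight solution has a negative serving — not a feasible corner.
So the least-cost plan costs $2.13.

$2.13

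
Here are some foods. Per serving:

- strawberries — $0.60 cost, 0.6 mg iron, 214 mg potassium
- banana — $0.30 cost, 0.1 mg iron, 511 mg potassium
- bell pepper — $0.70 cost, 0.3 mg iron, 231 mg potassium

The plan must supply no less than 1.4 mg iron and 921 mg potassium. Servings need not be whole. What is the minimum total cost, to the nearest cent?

Minimising a linear cost over {iron ≥ 1.4, potassium ≥ 921, servings ≥ 0} — the optimum is at a vertex, using one or two foods.
strawberries only: max(1.4/0.6, 921/214) = 4.304 servings → $2.58.
banana only: max(1.4/0.1, 921/511) = 14 servings → $4.20.
bell pepper only: max(1.4/0.3, 921/231) = 4.667 servings → $3.27.
strawberries + banana with both tight: 2.185 servings and 0.8871 servings → $1.58.
strawberries + bell pepper with both tight: 0.6331 servings and 3.401 servings → $2.76.
banana + bell pepper: the both-tight solution has a negative serving — not a feasible corner.
The minimum over all feasible corners is $1.58.

$1.58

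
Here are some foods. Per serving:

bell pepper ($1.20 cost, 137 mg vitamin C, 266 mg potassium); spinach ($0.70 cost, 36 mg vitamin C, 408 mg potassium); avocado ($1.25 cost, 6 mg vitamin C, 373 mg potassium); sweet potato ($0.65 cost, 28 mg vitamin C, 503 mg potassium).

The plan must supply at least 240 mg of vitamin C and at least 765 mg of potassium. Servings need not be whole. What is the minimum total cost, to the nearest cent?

$2.37

An LP optimum is at a vertex; with two nutrient constraints at most two foods are used. Check each candidate.
bell pepper only: max(240/137, 765/266) = 2.876 servings → $3.45.
spinach only: max(240/36, 765/408) = 6.667 servings → $4.67.
avocado only: max(240/6, 765/373) = 40 servings → $50.00.
sweet potato only: max(240/28, 765/503) = 8.571 servings → $5.57.
bell pepper + spinach with both tight: 1.519 servings and 0.8844 servings → $2.44.
bell pepper + avocado with both tight: 1.716 servings and 0.8275 servings → $3.09.
bell pepper + sweet potato with both tight: 1.616 servings and 0.6665 servings → $2.37.
spinach + avocado: intersection lies outside the first quadrant.
spinach + sweet potato: the both-tight solution has a negative serving — not a feasible corner.
avocado + sweet potato with both targets exact would need a negative amount; discard.
Cheapest feasible corner: $2.37.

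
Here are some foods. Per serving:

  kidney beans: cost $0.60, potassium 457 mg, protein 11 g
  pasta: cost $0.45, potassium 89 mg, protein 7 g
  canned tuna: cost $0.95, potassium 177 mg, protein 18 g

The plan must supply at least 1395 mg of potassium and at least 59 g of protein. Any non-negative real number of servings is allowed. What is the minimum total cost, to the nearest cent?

A basic optimal solution has at most two foods positive. Try each food alone and each pair with both targets met exactly.
kidney beans only: max(1395/457, 59/11) = 5.364 servings → $3.22.
pasta only: max(1395/89, 59/7) = 15.67 servings → $7.05.
canned tuna only: max(1395/177, 59/18) = 7.881 servings → $7.49.
kidney beans + pasta with both tight: 2.033 servings and 5.233 servings → $3.58.
kidney beans + canned tuna with both tight: 2.336 servings and 1.85 servings → $3.16.
pasta + canned tuna: the both-tight solution has a negative serving — not a feasible corner.
The minimum over all feasible corners is $3.16.

$3.16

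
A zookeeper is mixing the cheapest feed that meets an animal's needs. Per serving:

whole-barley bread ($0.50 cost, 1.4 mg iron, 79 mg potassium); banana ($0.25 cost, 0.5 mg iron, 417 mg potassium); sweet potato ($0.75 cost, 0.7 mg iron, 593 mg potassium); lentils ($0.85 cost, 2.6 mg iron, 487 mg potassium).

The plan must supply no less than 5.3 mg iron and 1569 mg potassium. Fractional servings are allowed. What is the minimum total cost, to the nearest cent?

$1.89

At the optimum either one food covers both requirements or two foods hit both targets exactly; no other combination can be cheaper.
whole-barley bread only: max(5.3/1.4, 1569/79) = 19.86 servings → $9.93.
banana only: max(5.3/0.5, 1569/417) = 10.6 servings → $2.65.
sweet potato only: max(5.3/0.7, 1569/593) = 7.571 servings → $5.68.
lentils only: max(5.3/2.6, 1569/487) = 3.222 servings → $2.74.
whole-barley bread + banana with both tight: 2.619 servings and 3.266 servings → $2.13.
whole-barley bread + sweet potato with both tight: 2.639 servings and 2.294 servings → $3.04.
whole-barley bread + lentils with both targets exact would need a negative amount; discard.
banana + sweet potato: the both-tight solution has a negative serving — not a feasible corner.
banana + lentils with both tight: 1.782 servings and 1.696 servings → $1.89.
sweet potato + lentils with both tight: 1.248 servings and 1.703 servings → $2.38.
The minimum over all feasible corners is $1.89.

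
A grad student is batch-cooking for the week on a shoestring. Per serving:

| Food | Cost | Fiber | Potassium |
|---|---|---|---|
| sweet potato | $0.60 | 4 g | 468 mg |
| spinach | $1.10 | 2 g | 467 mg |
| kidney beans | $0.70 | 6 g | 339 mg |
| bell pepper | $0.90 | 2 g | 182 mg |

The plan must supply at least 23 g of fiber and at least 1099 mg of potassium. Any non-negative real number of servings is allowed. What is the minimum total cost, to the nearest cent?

This is a tiny linear program; its minimum lies at a vertex of the feasible set. List the vertices and price them.
sweet potato only: max(23/4, 1099/468) = 5.75 servings → $3.45.
spinach only: max(23/2, 1099/467) = 11.5 servings → $12.65.
kidney beans only: max(23/6, 1099/339) = 3.833 servings → $2.68.
bell pepper only: max(23/2, 1099/182) = 11.5 servings → $10.35.
sweet potato + spinach: intersection lies outside the first quadrant.
sweet potato + kidney beans with both targets exact would need a negative amount; discard.
sweet potato + bell pepper: intersection lies outside the first quadrant.
spinach + kidney beans: the both-tight solution has a negative serving — not a feasible corner.
spinach + bell pepper: the both-tight solution has a negative serving — not a feasible corner.
kidney beans + bell pepper: the both-tight solution has a negative serving — not a feasible corner.
So the least-cost plan costs $2.68.

$2.68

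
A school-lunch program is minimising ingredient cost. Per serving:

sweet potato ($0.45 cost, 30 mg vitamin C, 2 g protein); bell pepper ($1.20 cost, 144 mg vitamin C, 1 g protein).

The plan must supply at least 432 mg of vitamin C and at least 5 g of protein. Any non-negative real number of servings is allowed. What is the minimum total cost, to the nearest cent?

At the optimum either one food covers both requirements or two foods hit both targets exactly; no other combination can be cheaper.
sweet potato only: max(432/30, 5/2) = 14.4 servings → $6.48.
bell pepper only: max(432/144, 5/1) = 5 servings → $6.00.
sweet potato + bell pepper with both tight: 1.116 servings and 2.767 servings → $3.82.
So the least-cost plan costs $3.82.

$3.82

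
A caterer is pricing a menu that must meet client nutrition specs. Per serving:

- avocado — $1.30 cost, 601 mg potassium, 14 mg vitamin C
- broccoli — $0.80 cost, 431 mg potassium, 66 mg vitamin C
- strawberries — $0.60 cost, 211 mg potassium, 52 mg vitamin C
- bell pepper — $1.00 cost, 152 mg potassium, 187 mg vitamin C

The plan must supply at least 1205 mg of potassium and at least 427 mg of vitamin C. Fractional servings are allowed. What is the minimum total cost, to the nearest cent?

Minimising a linear cost over {potassium ≥ 1205, vitamin C ≥ 427, servings ≥ 0} — the optimum is at a vertex, using one or two foods.
avocado only: max(1205/601, 427/14) = 30.5 servings → $39.65.
broccoli only: max(1205/431, 427/66) = 6.47 servings → $5.18.
strawberries only: max(1205/211, 427/52) = 8.212 servings → $4.93.
bell pepper only: max(1205/152, 427/187) = 7.928 servings → $7.93.
avocado + broccoli: the both-tight solution has a negative serving — not a feasible corner.
avocado + strawberries with both targets exact would need a negative amount; discard.
avocado + bell pepper with both tight: 1.455 servings and 2.174 servings → $4.07.
broccoli + strawberries with both targets exact would need a negative amount; discard.
broccoli + bell pepper with both tight: 2.274 servings and 1.481 servings → $3.30.
strawberries + bell pepper with both tight: 5.084 servings and 0.8696 servings → $3.92.
Cheapest feasible corner: $3.30.

$3.30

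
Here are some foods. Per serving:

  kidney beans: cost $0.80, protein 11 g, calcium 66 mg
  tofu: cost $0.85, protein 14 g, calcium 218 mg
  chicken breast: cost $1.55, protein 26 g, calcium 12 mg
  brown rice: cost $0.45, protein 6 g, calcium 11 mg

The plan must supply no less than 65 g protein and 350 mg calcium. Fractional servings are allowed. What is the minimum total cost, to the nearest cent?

$3.90

Two binding constraints pin down two serving amounts, so the optimal mix uses at most two foods. The candidates are each food alone (scaled to the tighter of protein/calcium) and each pair with both constraints tight.
kidney beans only: max(65/11, 350/66) = 5.909 servings → $4.73.
tofu only: max(65/14, 350/218) = 4.643 servings → $3.95.
chicken breast only: max(65/26, 350/12) = 29.17 servings → $45.21.
brown rice only: max(65/6, 350/11) = 31.82 servings → $14.32.
kidney beans + tofu with both targets exact would need a negative amount; discard.
kidney beans + chicken breast with both tight: 5.253 servings and 0.2778 servings → $4.63.
kidney beans + brown rice with both tight: 5.036 servings and 1.6 servings → $4.75.
tofu + chicken breast with both tight: 1.513 servings and 1.685 servings → $3.90.
tofu + brown rice with both tight: 1.2 servings and 8.033 servings → $4.63.
chicken breast + brown rice with both targets exact would need a negative amount; discard.
The minimum over all feasible corners is $3.90.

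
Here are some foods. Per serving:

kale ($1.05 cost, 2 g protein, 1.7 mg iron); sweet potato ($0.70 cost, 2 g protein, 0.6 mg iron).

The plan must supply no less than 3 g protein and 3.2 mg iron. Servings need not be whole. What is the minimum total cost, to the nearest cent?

$1.98

The cheapest plan sits at a corner of the feasible region — with two constraints it uses at most two foods.
kale only: max(3/2, 3.2/1.7) = 1.882 servings → $1.98.
sweet potato only: max(3/2, 3.2/0.6) = 5.333 servings → $3.73.
kale + sweet potato: the both-tight solution has a negative serving — not a feasible corner.
The minimum over all feasible corners is $1.98.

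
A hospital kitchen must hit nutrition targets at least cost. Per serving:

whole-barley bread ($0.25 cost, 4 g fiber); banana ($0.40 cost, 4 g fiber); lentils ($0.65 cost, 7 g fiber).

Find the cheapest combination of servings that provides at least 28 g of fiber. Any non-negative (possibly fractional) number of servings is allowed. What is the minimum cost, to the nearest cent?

Cost per g of fiber: whole-barley bread $0.0625, lentils $0.0929, banana $0.1000.
With no serving limits, use only whole-barley bread: 28 g / 4 g = 7 servings × $0.25 = $1.75.

$1.75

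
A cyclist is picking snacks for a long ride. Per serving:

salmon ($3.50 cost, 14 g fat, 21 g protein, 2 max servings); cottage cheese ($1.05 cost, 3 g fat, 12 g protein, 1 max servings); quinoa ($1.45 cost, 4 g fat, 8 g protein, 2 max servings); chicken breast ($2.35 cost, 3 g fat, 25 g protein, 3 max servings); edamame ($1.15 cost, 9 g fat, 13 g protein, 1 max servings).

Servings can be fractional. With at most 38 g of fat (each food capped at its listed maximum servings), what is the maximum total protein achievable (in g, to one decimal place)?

130.0 g

Protein per g fat: chicken breast 8.333, cottage cheese 4, quinoa 2, salmon 1.5, edamame 1.444.
Take 3 servings of chicken breast: uses 9 g fat, +75.0 g protein (running total 75.0 g).
Take 1 serving of cottage cheese: uses 3 g fat, +12.0 g protein (running total 87.0 g).
Take 2 servings of quinoa: uses 8 g fat, +16.0 g protein (running total 103.0 g).
Take 1.286 servings of salmon: uses 18 g fat, +27.0 g protein (running total 130.0 g).
Greedy by best ratio exhausts the fat allowance optimally: 130.0 g.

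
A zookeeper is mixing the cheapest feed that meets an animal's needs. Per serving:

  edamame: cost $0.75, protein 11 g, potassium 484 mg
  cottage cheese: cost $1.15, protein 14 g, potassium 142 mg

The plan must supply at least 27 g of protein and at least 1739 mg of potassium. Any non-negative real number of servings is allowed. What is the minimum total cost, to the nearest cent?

At the optimum either one food covers both requirements or two foods hit both targets exactly; no other combination can be cheaper.
edamame only: max(27/11, 1739/484) = 3.593 servings → $2.69.
cottage cheese only: max(27/14, 1739/142) = 12.25 servings → $14.08.
edamame + cottage cheese with both targets exact would need a negative amount; discard.
The minimum over all feasible corners is $2.69.

$2.69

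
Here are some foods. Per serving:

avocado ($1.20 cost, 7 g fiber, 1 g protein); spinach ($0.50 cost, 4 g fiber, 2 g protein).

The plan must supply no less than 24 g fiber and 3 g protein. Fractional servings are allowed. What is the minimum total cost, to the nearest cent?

$3.00

Check every corner: each single food scaled to meet both minima, and each pair solved so both constraints bind.
avocado only: max(24/7, 3/1) = 3.429 servings → $4.11.
spinach only: max(24/4, 3/2) = 6 servings → $3.00.
avocado + spinach: intersection lies outside the first quadrant.
The minimum over all feasible corners is $3.00.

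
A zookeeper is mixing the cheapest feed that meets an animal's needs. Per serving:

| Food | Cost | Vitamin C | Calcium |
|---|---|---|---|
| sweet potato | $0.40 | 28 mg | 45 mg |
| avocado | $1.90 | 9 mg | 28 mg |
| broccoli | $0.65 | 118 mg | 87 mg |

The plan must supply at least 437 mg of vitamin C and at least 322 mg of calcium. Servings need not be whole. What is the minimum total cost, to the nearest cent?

$2.41

sweet potato only: max(437/28, 322/45) = 15.61 servings → $6.24.
avocado only: max(437/9, 322/28) = 48.56 servings → $92.26.
broccoli only: max(437/118, 322/87) = 3.703 servings → $2.41.
sweet potato + avocado: intersection lies outside the first quadrant.
sweet potato + broccoli: intersection lies outside the first quadrant.
avocado + broccoli: intersection lies outside the first quadrant.
Cheapest feasible corner: $2.41.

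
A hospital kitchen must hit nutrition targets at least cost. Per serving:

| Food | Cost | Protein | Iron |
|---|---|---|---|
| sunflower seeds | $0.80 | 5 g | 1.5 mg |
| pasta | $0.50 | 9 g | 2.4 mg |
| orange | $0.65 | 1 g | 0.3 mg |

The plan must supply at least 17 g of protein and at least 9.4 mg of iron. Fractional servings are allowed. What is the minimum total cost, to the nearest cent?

$1.96

Two binding constraints pin down two serving amounts, so the optimal mix uses at most two foods. The candidates are each food alone (scaled to the tighter of protein/iron) and each pair with both constraints tight.
sunflower seeds only: max(17/5, 9.4/1.5) = 6.267 servings → $5.01.
pasta only: max(17/9, 9.4/2.4) = 3.917 servings → $1.96.
orange only: max(17/1, 9.4/0.3) = 31.33 servings → $20.37.
sunflower seeds + pasta: the both-tight solution has a negative serving — not a feasible corner.
sunflower seeds + orange (both tight): parallel constraints — no distinct corner.
pasta + orange: intersection lies outside the first quadrant.
Cheapest feasible corner: $1.96.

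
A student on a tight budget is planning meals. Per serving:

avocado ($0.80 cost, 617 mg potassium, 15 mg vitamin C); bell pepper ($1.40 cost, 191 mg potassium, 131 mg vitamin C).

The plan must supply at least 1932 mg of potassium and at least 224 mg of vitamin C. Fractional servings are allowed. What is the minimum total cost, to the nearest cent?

$4.12

At the optimum either one food covers both requirements or two foods hit both targets exactly; no other combination can be cheaper.
avocado only: max(1932/617, 224/15) = 14.93 servings → $11.95.
bell pepper only: max(1932/191, 224/131) = 10.12 servings → $14.16.
avocado + bell pepper with both tight: 2.698 servings and 1.401 servings → $4.12.
The minimum over all feasible corners is $4.12.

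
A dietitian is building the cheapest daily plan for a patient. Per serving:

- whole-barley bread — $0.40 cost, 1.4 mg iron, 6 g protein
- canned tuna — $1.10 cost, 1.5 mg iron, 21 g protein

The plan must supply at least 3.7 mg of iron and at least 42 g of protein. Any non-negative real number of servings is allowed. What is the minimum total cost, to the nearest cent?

$2.26

Minimising a linear cost over {iron ≥ 3.7, protein ≥ 42, servings ≥ 0} — the optimum is at a vertex, using one or two foods.
whole-barley bread only: max(3.7/1.4, 42/6) = 7 servings → $2.80.
canned tuna only: max(3.7/1.5, 42/21) = 2.467 servings → $2.71.
whole-barley bread + canned tuna with both tight: 0.7206 servings and 1.794 servings → $2.26.
So the least-cost plan costs $2.26.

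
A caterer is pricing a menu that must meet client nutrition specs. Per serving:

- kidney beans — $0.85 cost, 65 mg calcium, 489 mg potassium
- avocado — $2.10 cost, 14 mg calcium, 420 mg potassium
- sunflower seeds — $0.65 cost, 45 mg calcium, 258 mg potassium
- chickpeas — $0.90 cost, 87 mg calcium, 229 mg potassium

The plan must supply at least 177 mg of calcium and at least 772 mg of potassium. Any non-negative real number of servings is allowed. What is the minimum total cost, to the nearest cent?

An LP optimum is at a vertex; with two nutrient constraints at most two foods are used. Check each candidate.
kidney beans only: max(177/65, 772/489) = 2.723 servings → $2.31.
avocado only: max(177/14, 772/420) = 12.64 servings → $26.55.
sunflower seeds only: max(177/45, 772/258) = 3.933 servings → $2.56.
chickpeas only: max(177/87, 772/229) = 3.371 servings → $3.03.
kidney beans + avocado: intersection lies outside the first quadrant.
kidney beans + sunflower seeds with both targets exact would need a negative amount; discard.
kidney beans + chickpeas with both tight: 0.9629 servings and 1.315 servings → $2.00.
avocado + sunflower seeds: intersection lies outside the first quadrant.
avocado + chickpeas with both tight: 0.7989 servings and 1.906 servings → $3.39.
sunflower seeds + chickpeas with both tight: 2.193 servings and 0.8999 servings → $2.24.
The minimum over all feasible corners is $2.00.

$2.00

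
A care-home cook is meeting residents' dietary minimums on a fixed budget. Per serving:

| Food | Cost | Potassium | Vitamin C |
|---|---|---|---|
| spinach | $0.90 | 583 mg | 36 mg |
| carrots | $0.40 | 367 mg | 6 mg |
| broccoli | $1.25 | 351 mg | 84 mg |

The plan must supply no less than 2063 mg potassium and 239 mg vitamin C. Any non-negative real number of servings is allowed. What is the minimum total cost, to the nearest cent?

A basic optimal solution has at most two foods positive. Try each food alone and each pair with both targets met exactly.
spinach only: max(2063/583, 239/36) = 6.639 servings → $5.97.
carrots only: max(2063/367, 239/6) = 39.83 servings → $15.93.
broccoli only: max(2063/351, 239/84) = 5.877 servings → $7.35.
spinach + carrots with both targets exact would need a negative amount; discard.
spinach + broccoli with both tight: 2.46 servings and 1.791 servings → $4.45.
carrots + broccoli with both tight: 3.113 servings and 2.623 servings → $4.52.
The minimum over all feasible corners is $4.45.

$4.45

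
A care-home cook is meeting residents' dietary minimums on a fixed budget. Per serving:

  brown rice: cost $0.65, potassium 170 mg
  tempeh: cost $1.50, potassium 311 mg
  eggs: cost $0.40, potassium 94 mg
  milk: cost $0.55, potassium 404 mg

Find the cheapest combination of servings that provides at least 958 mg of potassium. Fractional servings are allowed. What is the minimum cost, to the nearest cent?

$1.30

Cost per mg of potassium: milk $0.0014, brown rice $0.0038, eggs $0.0043, tempeh $0.0048.
With no serving limits, use only milk: 958 mg / 404 mg = 2.371 servings × $0.55 = $1.30.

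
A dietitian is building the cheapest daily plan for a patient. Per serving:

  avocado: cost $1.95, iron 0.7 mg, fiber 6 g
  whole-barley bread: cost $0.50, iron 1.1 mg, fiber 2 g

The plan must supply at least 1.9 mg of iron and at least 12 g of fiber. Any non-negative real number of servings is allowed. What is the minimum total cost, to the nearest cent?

$3.00

For a min-cost LP with two ≥-constraints, a basic feasible solution has at most two positive variables.
avocado only: max(1.9/0.7, 12/6) = 2.714 servings → $5.29.
whole-barley bread only: max(1.9/1.1, 12/2) = 6 servings → $3.00.
avocado + whole-barley bread with both tight: 1.808 servings and 0.5769 servings → $3.81.
The minimum over all feasible corners is $3.00.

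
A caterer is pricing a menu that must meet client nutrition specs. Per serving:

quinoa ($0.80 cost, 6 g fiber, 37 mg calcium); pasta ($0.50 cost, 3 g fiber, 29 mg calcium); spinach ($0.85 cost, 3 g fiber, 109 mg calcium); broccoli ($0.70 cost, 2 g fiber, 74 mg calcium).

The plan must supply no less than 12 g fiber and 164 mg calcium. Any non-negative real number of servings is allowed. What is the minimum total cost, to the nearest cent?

$2.05

The cheapest plan sits at a corner of the feasible region — with two constraints it uses at most two foods.
quinoa only: max(12/6, 164/37) = 4.432 servings → $3.55.
pasta only: max(12/3, 164/29) = 5.655 servings → $2.83.
spinach only: max(12/3, 164/109) = 4 servings → $3.40.
broccoli only: max(12/2, 164/74) = 6 servings → $4.20.
quinoa + pasta with both targets exact would need a negative amount; discard.
quinoa + spinach with both tight: 1.503 servings and 0.9945 servings → $2.05.
quinoa + broccoli with both tight: 1.514 servings and 1.459 servings → $2.23.
pasta + spinach with both tight: 3.4 servings and 0.6 servings → $2.21.
pasta + broccoli with both tight: 3.415 servings and 0.878 servings → $2.32.
spinach + broccoli: intersection lies outside the first quadrant.
The minimum over all feasible corners is $2.05.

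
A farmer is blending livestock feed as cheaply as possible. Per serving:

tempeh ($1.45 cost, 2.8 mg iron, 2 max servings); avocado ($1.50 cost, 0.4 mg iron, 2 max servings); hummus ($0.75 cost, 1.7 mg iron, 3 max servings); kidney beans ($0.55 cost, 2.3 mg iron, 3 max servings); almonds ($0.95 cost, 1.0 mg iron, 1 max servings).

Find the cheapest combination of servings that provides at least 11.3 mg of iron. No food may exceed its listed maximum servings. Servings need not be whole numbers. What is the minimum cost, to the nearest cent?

$3.59

Cost per mg of iron: kidney beans $0.2391, hummus $0.4412, tempeh $0.5179, almonds $0.9500, avocado $3.7500.
Take 3 servings of kidney beans: +6.9 mg iron for $1.65 (total $1.65, still need 4.4 mg).
Take 2.588 servings of hummus: +4.4 mg iron for $1.94 (total $3.59, still need 0.0 mg).
Greedy by cheapest-per-mg is optimal for a single linear constraint, so the minimum cost is $3.59.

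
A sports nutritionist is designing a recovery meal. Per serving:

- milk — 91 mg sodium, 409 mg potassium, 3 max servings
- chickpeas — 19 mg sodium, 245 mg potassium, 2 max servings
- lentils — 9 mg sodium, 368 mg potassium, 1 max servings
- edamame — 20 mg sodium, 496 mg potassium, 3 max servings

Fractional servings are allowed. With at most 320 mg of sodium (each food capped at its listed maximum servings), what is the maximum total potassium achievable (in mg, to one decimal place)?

Potassium per mg sodium: lentils 40.89, edamame 24.8, chickpeas 12.89, milk 4.495.
Take 1 serving of lentils: uses 9 mg sodium, +368.0 mg potassium (running total 368.0 mg).
Take 3 servings of edamame: uses 60 mg sodium, +1488.0 mg potassium (running total 1856.0 mg).
Take 2 servings of chickpeas: uses 38 mg sodium, +490.0 mg potassium (running total 2346.0 mg).
Take 2.341 servings of milk: uses 213 mg sodium, +957.3 mg potassium (running total 3303.3 mg).
Greedy by best ratio exhausts the sodium allowance optimally: 3303.3 mg.

3303.3 mg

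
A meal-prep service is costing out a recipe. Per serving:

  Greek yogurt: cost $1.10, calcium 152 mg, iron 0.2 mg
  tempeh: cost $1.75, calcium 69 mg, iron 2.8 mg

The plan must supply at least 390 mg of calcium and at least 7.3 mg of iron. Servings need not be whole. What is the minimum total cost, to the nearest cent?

$5.96

Minimising a linear cost over {calcium ≥ 390, iron ≥ 7.3, servings ≥ 0} — the optimum is at a vertex, using one or two foods.
Greek yogurt only: max(390/152, 7.3/0.2) = 36.5 servings → $40.15.
tempeh only: max(390/69, 7.3/2.8) = 5.652 servings → $9.89.
Greek yogurt + tempeh with both tight: 1.429 servings and 2.505 servings → $5.96.
The minimum over all feasible corners is $5.96.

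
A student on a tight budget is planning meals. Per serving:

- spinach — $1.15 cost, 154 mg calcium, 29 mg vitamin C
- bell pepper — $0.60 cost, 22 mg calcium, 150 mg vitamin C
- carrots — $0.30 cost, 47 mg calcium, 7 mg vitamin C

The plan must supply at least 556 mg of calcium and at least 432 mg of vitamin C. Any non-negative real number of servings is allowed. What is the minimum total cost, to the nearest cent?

Two binding constraints pin down two serving amounts, so the optimal mix uses at most two foods. The candidates are each food alone (scaled to the tighter of calcium/vitamin C) and each pair with both constraints tight.
spinach only: max(556/154, 432/29) = 14.9 servings → $17.13.
bell pepper only: max(556/22, 432/150) = 25.27 servings → $15.16.
carrots only: max(556/47, 432/7) = 61.71 servings → $18.51.
spinach + bell pepper with both tight: 3.29 servings and 2.244 servings → $5.13.
spinach + carrots: the both-tight solution has a negative serving — not a feasible corner.
bell pepper + carrots with both tight: 2.38 servings and 10.72 servings → $4.64.
The minimum over all feasible corners is $4.64.

$4.64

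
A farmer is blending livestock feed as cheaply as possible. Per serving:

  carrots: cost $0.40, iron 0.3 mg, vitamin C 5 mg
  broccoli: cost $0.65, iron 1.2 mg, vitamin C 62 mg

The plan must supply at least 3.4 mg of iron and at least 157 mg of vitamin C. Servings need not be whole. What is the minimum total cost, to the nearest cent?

$1.84

With two linear requirements the optimum uses one or two foods; enumerate the corners.
carrots only: max(3.4/0.3, 157/5) = 31.4 servings → $12.56.
broccoli only: max(3.4/1.2, 157/62) = 2.833 servings → $1.84.
carrots + broccoli with both tight: 1.778 servings and 2.389 servings → $2.26.
The minimum over all feasible corners is $1.84.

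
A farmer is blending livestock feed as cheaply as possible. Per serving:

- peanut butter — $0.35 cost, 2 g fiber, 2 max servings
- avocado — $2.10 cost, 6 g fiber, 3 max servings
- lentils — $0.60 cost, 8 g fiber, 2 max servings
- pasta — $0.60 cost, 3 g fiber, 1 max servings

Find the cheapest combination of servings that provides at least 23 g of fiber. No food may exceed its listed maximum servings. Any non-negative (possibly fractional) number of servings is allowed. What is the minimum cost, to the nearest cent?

Cost per g of fiber: lentils $0.0750, peanut butter $0.1750, pasta $0.2000, avocado $0.3500.
Take 2 servings of lentils: +16.0 g fiber for $1.20 (total $1.20, still need 7.0 g).
Take 2 servings of peanut butter: +4.0 g fiber for $0.70 (total $1.90, still need 3.0 g).
Take 1 serving of pasta: +3.0 g fiber for $0.60 (total $2.50, still need 0.0 g).
Filling from the cheapest source first is optimal under one linear minimum: $2.50.

$2.50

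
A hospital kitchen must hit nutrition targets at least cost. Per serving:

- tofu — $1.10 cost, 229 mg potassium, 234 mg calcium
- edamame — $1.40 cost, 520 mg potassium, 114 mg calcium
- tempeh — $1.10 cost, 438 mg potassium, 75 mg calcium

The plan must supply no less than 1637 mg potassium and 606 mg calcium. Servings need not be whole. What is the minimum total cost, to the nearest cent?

The cheapest plan sits at a corner of the feasible region — with two constraints it uses at most two foods.
tofu only: max(1637/229, 606/234) = 7.148 servings → $7.86.
edamame only: max(1637/520, 606/114) = 5.316 servings → $7.44.
tempeh only: max(1637/438, 606/75) = 8.08 servings → $8.89.
tofu + edamame with both tight: 1.345 servings and 2.556 servings → $5.06.
tofu + tempeh with both tight: 1.672 servings and 2.863 servings → $4.99.
edamame + tempeh with both targets exact would need a negative amount; discard.
So the least-cost plan costs $4.99.

$4.99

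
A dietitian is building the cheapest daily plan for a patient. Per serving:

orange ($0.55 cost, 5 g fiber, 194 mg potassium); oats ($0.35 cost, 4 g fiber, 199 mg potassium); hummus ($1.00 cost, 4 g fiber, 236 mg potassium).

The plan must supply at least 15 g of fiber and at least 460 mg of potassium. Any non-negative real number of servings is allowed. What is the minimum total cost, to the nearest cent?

orange only: max(15/5, 460/194) = 3 servings → $1.65.
oats only: max(15/4, 460/199) = 3.75 servings → $1.31.
hummus only: max(15/4, 460/236) = 3.75 servings → $3.75.
orange + oats: the both-tight solution has a negative serving — not a feasible corner.
orange + hummus: intersection lies outside the first quadrant.
oats + hummus: the both-tight solution has a negative serving — not a feasible corner.
Cheapest feasible corner: $1.31.

$1.31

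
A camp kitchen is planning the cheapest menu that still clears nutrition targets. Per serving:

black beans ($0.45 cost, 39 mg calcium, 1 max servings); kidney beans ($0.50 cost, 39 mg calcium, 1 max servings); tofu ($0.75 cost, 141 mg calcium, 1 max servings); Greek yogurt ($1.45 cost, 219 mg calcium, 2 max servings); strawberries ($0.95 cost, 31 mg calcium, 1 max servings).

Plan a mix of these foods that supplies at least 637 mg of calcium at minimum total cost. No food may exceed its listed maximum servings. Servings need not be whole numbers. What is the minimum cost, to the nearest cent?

$4.34

Cost per mg of calcium: tofu $0.0053, Greek yogurt $0.0066, black beans $0.0115, kidney beans $0.0128, strawberries $0.0306.
Take 1 serving of tofu: +141.0 mg calcium for $0.75 (total $0.75, still need 496.0 mg).
Take 2 servings of Greek yogurt: +438.0 mg calcium for $2.90 (total $3.65, still need 58.0 mg).
Take 1 serving of black beans: +39.0 mg calcium for $0.45 (total $4.10, still need 19.0 mg).
Take 0.4872 servings of kidney beans: +19.0 mg calcium for $0.24 (total $4.34, still need 0.0 mg).
Filling from the cheapest source first is optimal under one linear minimum: $4.34.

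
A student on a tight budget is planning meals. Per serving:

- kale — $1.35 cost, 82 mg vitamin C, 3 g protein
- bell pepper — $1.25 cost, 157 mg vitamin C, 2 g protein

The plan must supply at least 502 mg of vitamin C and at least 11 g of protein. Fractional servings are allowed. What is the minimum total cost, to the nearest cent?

$5.64

kale only: max(502/82, 11/3) = 6.122 servings → $8.26.
bell pepper only: max(502/157, 11/2) = 5.5 servings → $6.88.
kale + bell pepper with both tight: 2.355 servings and 1.967 servings → $5.64.
So the least-cost plan costs $5.64.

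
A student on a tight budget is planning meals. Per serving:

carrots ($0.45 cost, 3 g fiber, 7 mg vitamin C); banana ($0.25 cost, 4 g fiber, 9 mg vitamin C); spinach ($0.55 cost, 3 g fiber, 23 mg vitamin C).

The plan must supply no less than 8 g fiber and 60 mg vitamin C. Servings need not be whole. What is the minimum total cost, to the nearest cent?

This is a tiny linear program; its minimum lies at a vertex of the feasible set. List the vertices and price them.
carrots only: max(8/3, 60/7) = 8.571 servings → $3.86.
banana only: max(8/4, 60/9) = 6.667 servings → $1.67.
spinach only: max(8/3, 60/23) = 2.667 servings → $1.47.
carrots + banana: intersection lies outside the first quadrant.
carrots + spinach with both tight: 0.08333 servings and 2.583 servings → $1.46.
banana + spinach with both tight: 0.06154 servings and 2.585 servings → $1.44.
The minimum over all feasible corners is $1.44.

$1.44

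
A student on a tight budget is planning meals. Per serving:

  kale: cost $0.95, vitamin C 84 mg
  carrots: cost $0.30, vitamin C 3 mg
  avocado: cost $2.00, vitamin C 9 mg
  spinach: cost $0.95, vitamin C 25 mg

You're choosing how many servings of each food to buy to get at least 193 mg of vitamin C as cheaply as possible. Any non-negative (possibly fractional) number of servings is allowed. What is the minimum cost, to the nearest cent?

Cost per mg of vitamin C: kale $0.0113, spinach $0.0380, carrots $0.1000, avocado $0.2222.
With no serving limits, use only kale: 193 mg / 84 mg = 2.298 servings × $0.95 = $2.18.

$2.18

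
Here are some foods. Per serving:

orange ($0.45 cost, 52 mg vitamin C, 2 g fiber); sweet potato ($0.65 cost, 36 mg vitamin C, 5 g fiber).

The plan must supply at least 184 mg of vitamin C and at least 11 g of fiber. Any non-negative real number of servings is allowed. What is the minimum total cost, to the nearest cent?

Compare the cost at each extreme point of the feasible region.
orange only: max(184/52, 11/2) = 5.5 servings → $2.48.
sweet potato only: max(184/36, 11/5) = 5.111 servings → $3.32.
orange + sweet potato with both tight: 2.787 servings and 1.085 servings → $1.96.
The minimum over all feasible corners is $1.96.

$1.96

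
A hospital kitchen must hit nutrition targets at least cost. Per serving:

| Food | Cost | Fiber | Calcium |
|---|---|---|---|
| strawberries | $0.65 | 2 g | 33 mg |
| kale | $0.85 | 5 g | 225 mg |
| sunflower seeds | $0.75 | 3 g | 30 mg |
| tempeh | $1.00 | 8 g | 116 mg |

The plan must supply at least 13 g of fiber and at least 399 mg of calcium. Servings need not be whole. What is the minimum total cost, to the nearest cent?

$1.94

Compare the cost at each extreme point of the feasible region.
strawberries only: max(13/2, 399/33) = 12.09 servings → $7.86.
kale only: max(13/5, 399/225) = 2.6 servings → $2.21.
sunflower seeds only: max(13/3, 399/30) = 13.3 servings → $9.97.
tempeh only: max(13/8, 399/116) = 3.44 servings → $3.44.
strawberries + kale with both tight: 3.263 servings and 1.295 servings → $3.22.
strawberries + sunflower seeds: intersection lies outside the first quadrant.
strawberries + tempeh: intersection lies outside the first quadrant.
kale + sunflower seeds with both tight: 1.537 servings and 1.771 servings → $2.64.
kale + tempeh with both tight: 1.38 servings and 0.7623 servings → $1.94.
sunflower seeds + tempeh: the both-tight solution has a negative serving — not a feasible corner.
The minimum over all feasible corners is $1.94.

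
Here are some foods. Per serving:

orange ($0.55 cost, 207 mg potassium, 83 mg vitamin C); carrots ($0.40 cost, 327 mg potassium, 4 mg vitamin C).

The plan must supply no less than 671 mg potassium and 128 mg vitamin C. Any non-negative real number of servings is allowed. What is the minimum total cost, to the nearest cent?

$1.26

A basic optimal solution has at most two foods positive. Try each food alone and each pair with both targets met exactly.
orange only: max(671/207, 128/83) = 3.242 servings → $1.78.
carrots only: max(671/327, 128/4) = 32 servings → $12.80.
orange + carrots with both tight: 1.489 servings and 1.11 servings → $1.26.
The minimum over all feasible corners is $1.26.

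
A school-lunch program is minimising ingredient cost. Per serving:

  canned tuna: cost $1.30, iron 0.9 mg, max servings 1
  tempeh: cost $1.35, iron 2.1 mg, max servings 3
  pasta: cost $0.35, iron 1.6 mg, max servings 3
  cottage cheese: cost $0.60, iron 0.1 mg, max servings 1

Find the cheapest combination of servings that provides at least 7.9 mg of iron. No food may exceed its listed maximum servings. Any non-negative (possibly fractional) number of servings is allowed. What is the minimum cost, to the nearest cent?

Cost per mg of iron: pasta $0.2188, tempeh $0.6429, canned tuna $1.4444, cottage cheese $6.0000.
Take 3 servings of pasta: +4.8 mg iron for $1.05 (total $1.05, still need 3.1 mg).
Take 1.476 servings of tempeh: +3.1 mg iron for $1.99 (total $3.04, still need 0.0 mg).
Filling from the cheapest source first is optimal under one linear minimum: $3.04.

$3.04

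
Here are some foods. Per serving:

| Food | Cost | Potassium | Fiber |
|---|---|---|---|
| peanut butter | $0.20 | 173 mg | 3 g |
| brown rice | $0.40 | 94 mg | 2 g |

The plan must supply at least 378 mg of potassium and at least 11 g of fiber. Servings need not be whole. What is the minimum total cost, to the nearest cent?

Check every corner: each single food scaled to meet both minima, and each pair solved so both constraints bind.
peanut butter only: max(378/173, 11/3) = 3.667 servings → $0.73.
brown rice only: max(378/94, 11/2) = 5.5 servings → $2.20.
peanut butter + brown rice: intersection lies outside the first quadrant.
Cheapest feasible corner: $0.73.

$0.73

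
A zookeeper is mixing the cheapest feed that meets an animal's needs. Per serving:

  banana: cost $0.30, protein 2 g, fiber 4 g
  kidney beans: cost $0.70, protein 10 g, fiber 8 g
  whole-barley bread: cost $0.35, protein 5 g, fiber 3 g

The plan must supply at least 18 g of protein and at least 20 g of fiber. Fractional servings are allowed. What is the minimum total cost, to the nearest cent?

An LP optimum is at a vertex; with two nutrient constraints at most two foods are used. Check each candidate.
banana only: max(18/2, 20/4) = 9 servings → $2.70.
kidney beans only: max(18/10, 20/8) = 2.5 servings → $1.75.
whole-barley bread only: max(18/5, 20/3) = 6.667 servings → $2.33.
banana + kidney beans with both tight: 2.333 servings and 1.333 servings → $1.63.
banana + whole-barley bread with both tight: 3.286 servings and 2.286 servings → $1.79.
kidney beans + whole-barley bread: the both-tight solution has a negative serving — not a feasible corner.
The minimum over all feasible corners is $1.63.

$1.63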